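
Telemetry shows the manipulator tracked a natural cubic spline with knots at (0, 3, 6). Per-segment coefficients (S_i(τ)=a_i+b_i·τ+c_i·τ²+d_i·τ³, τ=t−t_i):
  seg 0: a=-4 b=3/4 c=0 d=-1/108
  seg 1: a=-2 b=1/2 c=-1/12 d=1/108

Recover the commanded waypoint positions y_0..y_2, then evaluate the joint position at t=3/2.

y_0=-4 y_1=-2 y_2=-1
S(3/2) = -93/32

y_0 = S_0(0) = a_0 = -4
y_1 = S_1(0) = a_1 = -2
y_2 = S_1(3) = -1
t_q=3/2 is in segment 0 (τ=3/2); S_0(τ)=-93/32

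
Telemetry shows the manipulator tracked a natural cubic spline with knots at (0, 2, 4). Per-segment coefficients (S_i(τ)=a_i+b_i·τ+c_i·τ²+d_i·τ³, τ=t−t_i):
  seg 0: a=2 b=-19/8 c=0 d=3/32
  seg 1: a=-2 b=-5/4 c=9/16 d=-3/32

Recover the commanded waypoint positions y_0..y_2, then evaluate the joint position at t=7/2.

y_0 = S_0(0) = a_0 = 2
y_1 = S_1(0) = a_1 = -2
y_2 = S_1(2) = -3
t_q=7/2 is in segment 1 (τ=3/2); S_1(τ)=-749/256

y_0=2 y_1=-2 y_2=-3
S(7/2) = -749/256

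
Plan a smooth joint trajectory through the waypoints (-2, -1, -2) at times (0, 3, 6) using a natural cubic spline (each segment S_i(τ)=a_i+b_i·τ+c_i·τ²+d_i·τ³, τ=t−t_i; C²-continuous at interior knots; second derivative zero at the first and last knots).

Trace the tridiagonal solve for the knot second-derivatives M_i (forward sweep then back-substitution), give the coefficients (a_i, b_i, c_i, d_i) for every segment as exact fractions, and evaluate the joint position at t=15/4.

Δ: Δ0=1/3, Δ1=-1/3
row 1: diag=12, rhs=-4; c'=1/4, d'=-1/3
back: M1=-1/3
M: M0=0, M1=-1/3, M2=0
seg 0: a=-2, c=M0/2=0, d=(M1−M0)/(6·3)=-1/54, b=Δ0−h0·(2M0+M1)/6=1/2
seg 1: a=-1, c=M1/2=-1/6, d=(M2−M1)/(6·3)=1/54, b=Δ1−h1·(2M1+M2)/6=0
t_q=15/4 → seg 1, τ=3/4; S=-1+0·τ+-1/6·τ²+1/54·τ³=-139/128

  seg 0: a=-2 b=1/2 c=0 d=-1/54
  seg 1: a=-1 b=0 c=-1/6 d=1/54
S(15/4) = -139/128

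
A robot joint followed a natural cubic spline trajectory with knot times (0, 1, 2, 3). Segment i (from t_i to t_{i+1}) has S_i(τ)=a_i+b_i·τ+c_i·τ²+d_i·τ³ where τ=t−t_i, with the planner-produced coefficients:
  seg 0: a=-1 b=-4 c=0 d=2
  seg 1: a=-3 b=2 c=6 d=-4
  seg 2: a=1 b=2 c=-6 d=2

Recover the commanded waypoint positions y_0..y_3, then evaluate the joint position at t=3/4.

y_0=-1 y_1=-3 y_2=1 y_3=-1
S(3/4) = -101/32

y_0 = S_0(0) = a_0 = -1
y_1 = S_1(0) = a_1 = -3
y_2 = S_2(0) = a_2 = 1
y_3 = S_2(1) = -1
t_q=3/4 is in segment 0 (τ=3/4); S_0(τ)=-101/32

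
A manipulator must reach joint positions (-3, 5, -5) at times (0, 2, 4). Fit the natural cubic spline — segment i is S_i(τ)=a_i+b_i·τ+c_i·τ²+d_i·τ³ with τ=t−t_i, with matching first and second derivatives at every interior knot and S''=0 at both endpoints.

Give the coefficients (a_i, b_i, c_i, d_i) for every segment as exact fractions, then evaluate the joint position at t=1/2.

  seg 0: a=-3 b=25/4 c=0 d=-9/16
  seg 1: a=5 b=-1/2 c=-27/8 d=9/16
S(1/2) = 7/128

Δ: Δ0=4, Δ1=-5
row 1: diag=8, rhs=-54; c'=1/4, d'=-27/4
back: M1=-27/4
M: M0=0, M1=-27/4, M2=0
seg 0: a=-3, c=M0/2=0, d=(M1−M0)/(6·2)=-9/16, b=Δ0−h0·(2M0+M1)/6=25/4
seg 1: a=5, c=M1/2=-27/8, d=(M2−M1)/(6·2)=9/16, b=Δ1−h1·(2M1+M2)/6=-1/2
t_q=1/2 → seg 0, τ=1/2; S=-3+25/4·τ+0·τ²+-9/16·τ³=7/128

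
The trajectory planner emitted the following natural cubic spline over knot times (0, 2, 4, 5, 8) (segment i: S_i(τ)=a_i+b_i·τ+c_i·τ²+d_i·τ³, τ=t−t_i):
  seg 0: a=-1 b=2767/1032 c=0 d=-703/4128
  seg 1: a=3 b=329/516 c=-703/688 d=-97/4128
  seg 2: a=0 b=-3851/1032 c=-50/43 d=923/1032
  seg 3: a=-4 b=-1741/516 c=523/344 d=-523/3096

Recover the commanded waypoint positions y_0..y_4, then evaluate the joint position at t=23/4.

y_0=-1 y_1=3 y_2=0 y_3=-4 y_4=-5
S(23/4) = -126517/22016

y_0 = S_0(0) = a_0 = -1
y_1 = S_1(0) = a_1 = 3
y_2 = S_2(0) = a_2 = 0
y_3 = S_3(0) = a_3 = -4
y_4 = S_3(3) = -5
t_q=23/4 is in segment 3 (τ=3/4); S_3(τ)=-126517/22016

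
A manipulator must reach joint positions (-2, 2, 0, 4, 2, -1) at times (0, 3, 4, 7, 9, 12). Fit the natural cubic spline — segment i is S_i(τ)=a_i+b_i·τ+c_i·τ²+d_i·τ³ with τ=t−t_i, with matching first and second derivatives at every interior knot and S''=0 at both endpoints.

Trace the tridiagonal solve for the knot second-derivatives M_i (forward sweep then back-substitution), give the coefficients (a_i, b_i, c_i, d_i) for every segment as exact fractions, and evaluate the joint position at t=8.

Δ: Δ0=4/3, Δ1=-2, Δ2=4/3, Δ3=-1, Δ4=-1
row 1: diag=8, rhs=-20; c'=1/8, d'=-5/2
row 2: denom=8−1·1/8=63/8; d'=(20−1·-5/2)/(63/8)=20/7
row 3: denom=10−3·8/21=62/7; d'=(-14−3·20/7)/(62/7)=-79/31
row 4: denom=10−2·7/31=296/31; d'=(0−2·-79/31)/(296/31)=79/148
back: M4=79/148
back: M3=-79/31−7/31·79/148=-395/148
back: M2=20/7−8/21·-395/148=430/111
back: M1=-5/2−1/8·430/111=-1325/444
M: M0=0, M1=-1325/444, M2=430/111, M3=-395/148, M4=79/148, M5=0
seg 0: a=-2, c=M0/2=0, d=(M1−M0)/(6·3)=-1325/7992, b=Δ0−h0·(2M0+M1)/6=2509/888
seg 1: a=2, c=M1/2=-1325/888, d=(M2−M1)/(6·1)=1015/888, b=Δ1−h1·(2M1+M2)/6=-733/444
seg 2: a=0, c=M2/2=215/111, d=(M3−M2)/(6·3)=-2905/7992, b=Δ2−h2·(2M2+M3)/6=-357/296
seg 3: a=4, c=M3/2=-395/296, d=(M4−M3)/(6·2)=79/296, b=Δ3−h3·(2M3+M4)/6=89/148
seg 4: a=2, c=M4/2=79/296, d=(M5−M4)/(6·3)=-79/2664, b=Δ4−h4·(2M4+M5)/6=-227/148
t_q=8 → seg 3, τ=1; S=4+89/148·τ+-395/296·τ²+79/296·τ³=523/148

  seg 0: a=-2 b=2509/888 c=0 d=-1325/7992
  seg 1: a=2 b=-733/444 c=-1325/888 d=1015/888
  seg 2: a=0 b=-357/296 c=215/111 d=-2905/7992
  seg 3: a=4 b=89/148 c=-395/296 d=79/296
  seg 4: a=2 b=-227/148 c=79/296 d=-79/2664
S(8) = 523/148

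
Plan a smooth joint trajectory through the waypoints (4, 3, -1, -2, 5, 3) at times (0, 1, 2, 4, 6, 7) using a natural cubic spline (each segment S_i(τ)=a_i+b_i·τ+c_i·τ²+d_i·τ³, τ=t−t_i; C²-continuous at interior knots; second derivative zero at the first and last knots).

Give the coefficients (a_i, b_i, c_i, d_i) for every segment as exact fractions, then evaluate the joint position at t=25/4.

Δ: Δ0=-1, Δ1=-4, Δ2=-1/2, Δ3=7/2, Δ4=-2
row 1: diag=4, rhs=-18; c'=1/4, d'=-9/2
row 2: denom=6−1·1/4=23/4; d'=(21−1·-9/2)/(23/4)=102/23
row 3: denom=8−2·8/23=168/23; d'=(24−2·102/23)/(168/23)=29/14
row 4: denom=6−2·23/84=229/42; d'=(-33−2·29/14)/(229/42)=-1560/229
back: M4=-1560/229
back: M3=29/14−23/84·-1560/229=1803/458
back: M2=102/23−8/23·1803/458=702/229
back: M1=-9/2−1/4·702/229=-1206/229
M: M0=0, M1=-1206/229, M2=702/229, M3=1803/458, M4=-1560/229, M5=0
seg 0: a=4, c=M0/2=0, d=(M1−M0)/(6·1)=-201/229, b=Δ0−h0·(2M0+M1)/6=-28/229
seg 1: a=3, c=M1/2=-603/229, d=(M2−M1)/(6·1)=318/229, b=Δ1−h1·(2M1+M2)/6=-631/229
seg 2: a=-1, c=M2/2=351/229, d=(M3−M2)/(6·2)=133/1832, b=Δ2−h2·(2M2+M3)/6=-883/229
seg 3: a=-2, c=M3/2=1803/916, d=(M4−M3)/(6·2)=-1641/1832, b=Δ3−h3·(2M3+M4)/6=1441/458
seg 4: a=5, c=M4/2=-780/229, d=(M5−M4)/(6·1)=260/229, b=Δ4−h4·(2M4+M5)/6=62/229
t_q=25/4 → seg 4, τ=1/4; S=5+62/229·τ+-780/229·τ²+260/229·τ³=17853/3664

  seg 0: a=4 b=-28/229 c=0 d=-201/229
  seg 1: a=3 b=-631/229 c=-603/229 d=318/229
  seg 2: a=-1 b=-883/229 c=351/229 d=133/1832
  seg 3: a=-2 b=1441/458 c=1803/916 d=-1641/1832
  seg 4: a=5 b=62/229 c=-780/229 d=260/229
S(25/4) = 17853/3664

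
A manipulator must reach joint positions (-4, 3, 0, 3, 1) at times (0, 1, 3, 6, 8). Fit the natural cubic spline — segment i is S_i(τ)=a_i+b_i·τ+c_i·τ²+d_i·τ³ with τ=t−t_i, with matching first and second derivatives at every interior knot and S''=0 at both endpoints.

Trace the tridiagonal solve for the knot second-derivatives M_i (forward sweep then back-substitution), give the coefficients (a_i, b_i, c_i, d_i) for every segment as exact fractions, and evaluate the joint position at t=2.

Δ: Δ0=7, Δ1=-3/2, Δ2=1, Δ3=-1
row 1: diag=6, rhs=-51; c'=1/3, d'=-17/2
row 2: denom=10−2·1/3=28/3; d'=(15−2·-17/2)/(28/3)=24/7
row 3: denom=10−3·9/28=253/28; d'=(-12−3·24/7)/(253/28)=-624/253
back: M3=-624/253
back: M2=24/7−9/28·-624/253=1068/253
back: M1=-17/2−1/3·1068/253=-5013/506
M: M0=0, M1=-5013/506, M2=1068/253, M3=-624/253, M4=0
seg 0: a=-4, c=M0/2=0, d=(M1−M0)/(6·1)=-1671/1012, b=Δ0−h0·(2M0+M1)/6=8755/1012
seg 1: a=3, c=M1/2=-5013/1012, d=(M2−M1)/(6·2)=2383/2024, b=Δ1−h1·(2M1+M2)/6=1871/506
seg 2: a=0, c=M2/2=534/253, d=(M3−M2)/(6·3)=-94/253, b=Δ2−h2·(2M2+M3)/6=-503/253
seg 3: a=3, c=M3/2=-312/253, d=(M4−M3)/(6·2)=52/253, b=Δ3−h3·(2M3+M4)/6=163/253
t_q=2 → seg 1, τ=1; S=3+1871/506·τ+-5013/1012·τ²+2383/2024·τ³=5913/2024

  seg 0: a=-4 b=8755/1012 c=0 d=-1671/1012
  seg 1: a=3 b=1871/506 c=-5013/1012 d=2383/2024
  seg 2: a=0 b=-503/253 c=534/253 d=-94/253
  seg 3: a=3 b=163/253 c=-312/253 d=52/253
S(2) = 5913/2024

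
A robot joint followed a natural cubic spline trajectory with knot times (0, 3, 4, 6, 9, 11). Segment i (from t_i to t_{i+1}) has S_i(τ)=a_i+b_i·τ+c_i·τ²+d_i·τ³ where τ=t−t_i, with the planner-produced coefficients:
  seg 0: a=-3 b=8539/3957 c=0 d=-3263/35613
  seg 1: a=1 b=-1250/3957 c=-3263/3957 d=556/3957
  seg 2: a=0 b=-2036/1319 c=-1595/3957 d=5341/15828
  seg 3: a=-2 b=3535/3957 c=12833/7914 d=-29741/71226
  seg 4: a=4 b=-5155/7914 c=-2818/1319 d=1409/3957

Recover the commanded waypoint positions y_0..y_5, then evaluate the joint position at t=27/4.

y_0 = S_0(0) = a_0 = -3
y_1 = S_1(0) = a_1 = 1
y_2 = S_2(0) = a_2 = 0
y_3 = S_3(0) = a_3 = -2
y_4 = S_4(0) = a_4 = 4
y_5 = S_4(2) = -3
t_q=27/4 is in segment 3 (τ=3/4); S_3(τ)=-100289/168832

y_0=-3 y_1=1 y_2=0 y_3=-2 y_4=4 y_5=-3
S(27/4) = -100289/168832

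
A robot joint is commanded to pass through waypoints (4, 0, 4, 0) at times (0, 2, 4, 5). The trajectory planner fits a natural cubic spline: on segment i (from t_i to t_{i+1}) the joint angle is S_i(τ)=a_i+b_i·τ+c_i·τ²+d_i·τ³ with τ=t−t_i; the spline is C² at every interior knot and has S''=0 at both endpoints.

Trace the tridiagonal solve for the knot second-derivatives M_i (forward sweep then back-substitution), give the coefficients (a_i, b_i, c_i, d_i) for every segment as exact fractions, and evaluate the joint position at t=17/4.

Δ: Δ0=-2, Δ1=2, Δ2=-4
row 1: diag=8, rhs=24; c'=1/4, d'=3
row 2: denom=6−2·1/4=11/2; d'=(-36−2·3)/(11/2)=-84/11
back: M2=-84/11
back: M1=3−1/4·-84/11=54/11
M: M0=0, M1=54/11, M2=-84/11, M3=0
seg 0: a=4, c=M0/2=0, d=(M1−M0)/(6·2)=9/22, b=Δ0−h0·(2M0+M1)/6=-40/11
seg 1: a=0, c=M1/2=27/11, d=(M2−M1)/(6·2)=-23/22, b=Δ1−h1·(2M1+M2)/6=14/11
seg 2: a=4, c=M2/2=-42/11, d=(M3−M2)/(6·1)=14/11, b=Δ2−h2·(2M2+M3)/6=-16/11
t_q=17/4 → seg 2, τ=1/4; S=4+-16/11·τ+-42/11·τ²+14/11·τ³=1203/352

  seg 0: a=4 b=-40/11 c=0 d=9/22
  seg 1: a=0 b=14/11 c=27/11 d=-23/22
  seg 2: a=4 b=-16/11 c=-42/11 d=14/11
S(17/4) = 1203/352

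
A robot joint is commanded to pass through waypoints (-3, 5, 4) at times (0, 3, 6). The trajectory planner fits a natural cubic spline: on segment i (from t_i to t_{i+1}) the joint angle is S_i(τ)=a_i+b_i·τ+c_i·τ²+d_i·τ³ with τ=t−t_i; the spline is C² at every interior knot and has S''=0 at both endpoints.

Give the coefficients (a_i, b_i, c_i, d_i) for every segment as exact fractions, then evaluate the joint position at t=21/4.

Δ: Δ0=8/3, Δ1=-1/3
row 1: diag=12, rhs=-18; c'=1/4, d'=-3/2
back: M1=-3/2
M: M0=0, M1=-3/2, M2=0
seg 0: a=-3, c=M0/2=0, d=(M1−M0)/(6·3)=-1/12, b=Δ0−h0·(2M0+M1)/6=41/12
seg 1: a=5, c=M1/2=-3/4, d=(M2−M1)/(6·3)=1/12, b=Δ1−h1·(2M1+M2)/6=7/6
t_q=21/4 → seg 1, τ=9/4; S=5+7/6·τ+-3/4·τ²+1/12·τ³=1223/256

  seg 0: a=-3 b=41/12 c=0 d=-1/12
  seg 1: a=5 b=7/6 c=-3/4 d=1/12
S(21/4) = 1223/256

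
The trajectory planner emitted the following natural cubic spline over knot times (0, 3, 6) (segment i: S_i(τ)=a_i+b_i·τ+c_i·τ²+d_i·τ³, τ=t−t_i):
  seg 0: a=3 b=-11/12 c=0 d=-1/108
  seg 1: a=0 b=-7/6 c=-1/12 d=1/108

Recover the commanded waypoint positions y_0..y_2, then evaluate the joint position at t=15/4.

y_0 = S_0(0) = a_0 = 3
y_1 = S_1(0) = a_1 = 0
y_2 = S_1(3) = -4
t_q=15/4 is in segment 1 (τ=3/4); S_1(τ)=-235/256

y_0=3 y_1=0 y_2=-4
S(15/4) = -235/256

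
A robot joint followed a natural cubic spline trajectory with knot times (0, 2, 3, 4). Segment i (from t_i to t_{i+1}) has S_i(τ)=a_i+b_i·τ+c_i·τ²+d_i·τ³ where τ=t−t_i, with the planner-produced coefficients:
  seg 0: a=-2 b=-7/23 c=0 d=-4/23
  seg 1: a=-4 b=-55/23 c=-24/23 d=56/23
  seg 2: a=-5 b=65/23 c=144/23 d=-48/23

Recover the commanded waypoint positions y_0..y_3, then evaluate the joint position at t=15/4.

y_0=-2 y_1=-4 y_2=-5 y_3=2
S(15/4) = -11/46

y_0 = S_0(0) = a_0 = -2
y_1 = S_1(0) = a_1 = -4
y_2 = S_2(0) = a_2 = -5
y_3 = S_2(1) = 2
t_q=15/4 is in segment 2 (τ=3/4); S_2(τ)=-11/46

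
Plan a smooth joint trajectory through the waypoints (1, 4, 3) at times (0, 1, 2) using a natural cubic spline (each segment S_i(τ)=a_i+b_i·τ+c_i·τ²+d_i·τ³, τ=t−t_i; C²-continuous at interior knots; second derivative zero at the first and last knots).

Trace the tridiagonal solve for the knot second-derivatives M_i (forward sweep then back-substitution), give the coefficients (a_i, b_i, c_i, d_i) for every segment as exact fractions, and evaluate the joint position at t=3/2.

Δ: Δ0=3, Δ1=-1
row 1: diag=4, rhs=-24; c'=1/4, d'=-6
back: M1=-6
M: M0=0, M1=-6, M2=0
seg 0: a=1, c=M0/2=0, d=(M1−M0)/(6·1)=-1, b=Δ0−h0·(2M0+M1)/6=4
seg 1: a=4, c=M1/2=-3, d=(M2−M1)/(6·1)=1, b=Δ1−h1·(2M1+M2)/6=1
t_q=3/2 → seg 1, τ=1/2; S=4+1·τ+-3·τ²+1·τ³=31/8

  seg 0: a=1 b=4 c=0 d=-1
  seg 1: a=4 b=1 c=-3 d=1
S(3/2) = 31/8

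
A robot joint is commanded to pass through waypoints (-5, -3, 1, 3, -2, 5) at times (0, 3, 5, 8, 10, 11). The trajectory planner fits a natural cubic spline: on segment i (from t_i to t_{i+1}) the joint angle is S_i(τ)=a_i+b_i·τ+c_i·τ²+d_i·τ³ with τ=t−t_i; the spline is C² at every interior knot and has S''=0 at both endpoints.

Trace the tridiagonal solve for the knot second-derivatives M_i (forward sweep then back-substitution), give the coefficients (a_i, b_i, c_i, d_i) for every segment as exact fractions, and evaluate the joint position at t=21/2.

  seg 0: a=-5 b=359/1209 c=0 d=149/3627
  seg 1: a=-3 b=1700/1209 c=149/403 d=-44/1209
  seg 2: a=1 b=2960/1209 c=61/403 d=-901/3627
  seg 3: a=3 b=-4051/1209 c=-840/403 d=12137/9672
  seg 4: a=-2 b=8149/2418 c=8777/1612 d=-8777/4836
S(21/2) = 10567/12896

Δ: Δ0=2/3, Δ1=2, Δ2=2/3, Δ3=-5/2, Δ4=7
row 1: diag=10, rhs=8; c'=1/5, d'=4/5
row 2: denom=10−2·1/5=48/5; d'=(-8−2·4/5)/(48/5)=-1
row 3: denom=10−3·5/16=145/16; d'=(-19−3·-1)/(145/16)=-256/145
row 4: denom=6−2·32/145=806/145; d'=(57−2·-256/145)/(806/145)=8777/806
back: M4=8777/806
back: M3=-256/145−32/145·8777/806=-1680/403
back: M2=-1−5/16·-1680/403=122/403
back: M1=4/5−1/5·122/403=298/403
M: M0=0, M1=298/403, M2=122/403, M3=-1680/403, M4=8777/806, M5=0
seg 0: a=-5, c=M0/2=0, d=(M1−M0)/(6·3)=149/3627, b=Δ0−h0·(2M0+M1)/6=359/1209
seg 1: a=-3, c=M1/2=149/403, d=(M2−M1)/(6·2)=-44/1209, b=Δ1−h1·(2M1+M2)/6=1700/1209
seg 2: a=1, c=M2/2=61/403, d=(M3−M2)/(6·3)=-901/3627, b=Δ2−h2·(2M2+M3)/6=2960/1209
seg 3: a=3, c=M3/2=-840/403, d=(M4−M3)/(6·2)=12137/9672, b=Δ3−h3·(2M3+M4)/6=-4051/1209
seg 4: a=-2, c=M4/2=8777/1612, d=(M5−M4)/(6·1)=-8777/4836, b=Δ4−h4·(2M4+M5)/6=8149/2418
t_q=21/2 → seg 4, τ=1/2; S=-2+8149/2418·τ+8777/1612·τ²+-8777/4836·τ³=10567/12896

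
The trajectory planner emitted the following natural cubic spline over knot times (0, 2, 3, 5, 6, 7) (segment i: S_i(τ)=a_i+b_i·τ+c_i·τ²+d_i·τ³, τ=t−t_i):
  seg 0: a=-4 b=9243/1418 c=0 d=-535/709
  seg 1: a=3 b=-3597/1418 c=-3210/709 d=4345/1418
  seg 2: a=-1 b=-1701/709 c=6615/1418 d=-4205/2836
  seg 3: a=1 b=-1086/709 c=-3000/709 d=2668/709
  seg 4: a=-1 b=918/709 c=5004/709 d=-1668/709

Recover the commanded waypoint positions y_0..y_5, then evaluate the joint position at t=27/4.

y_0=-4 y_1=3 y_2=-1 y_3=1 y_4=-1 y_5=5
S(27/4) = 33449/11344

y_0 = S_0(0) = a_0 = -4
y_1 = S_1(0) = a_1 = 3
y_2 = S_2(0) = a_2 = -1
y_3 = S_3(0) = a_3 = 1
y_4 = S_4(0) = a_4 = -1
y_5 = S_4(1) = 5
t_q=27/4 is in segment 4 (τ=3/4); S_4(τ)=33449/11344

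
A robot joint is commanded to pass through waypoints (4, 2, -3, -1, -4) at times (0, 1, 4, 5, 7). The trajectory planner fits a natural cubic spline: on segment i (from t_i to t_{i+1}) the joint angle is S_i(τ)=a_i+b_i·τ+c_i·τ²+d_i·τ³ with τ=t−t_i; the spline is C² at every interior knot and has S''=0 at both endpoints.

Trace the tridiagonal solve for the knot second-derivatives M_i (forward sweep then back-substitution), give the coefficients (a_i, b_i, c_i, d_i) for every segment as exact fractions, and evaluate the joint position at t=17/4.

Δ: Δ0=-2, Δ1=-5/3, Δ2=2, Δ3=-3/2
row 1: diag=8, rhs=2; c'=3/8, d'=1/4
row 2: denom=8−3·3/8=55/8; d'=(22−3·1/4)/(55/8)=34/11
row 3: denom=6−1·8/55=322/55; d'=(-21−1·34/11)/(322/55)=-1325/322
back: M3=-1325/322
back: M2=34/11−8/55·-1325/322=594/161
back: M1=1/4−3/8·594/161=-365/322
M: M0=0, M1=-365/322, M2=594/161, M3=-1325/322, M4=0
seg 0: a=4, c=M0/2=0, d=(M1−M0)/(6·1)=-365/1932, b=Δ0−h0·(2M0+M1)/6=-3499/1932
seg 1: a=2, c=M1/2=-365/644, d=(M2−M1)/(6·3)=1553/5796, b=Δ1−h1·(2M1+M2)/6=-2297/966
seg 2: a=-3, c=M2/2=297/161, d=(M3−M2)/(6·1)=-359/276, b=Δ2−h2·(2M2+M3)/6=2813/1932
seg 3: a=-1, c=M3/2=-1325/644, d=(M4−M3)/(6·2)=1325/3864, b=Δ3−h3·(2M3+M4)/6=1201/966
t_q=17/4 → seg 2, τ=1/4; S=-3+2813/1932·τ+297/161·τ²+-359/276·τ³=-104731/41216

  seg 0: a=4 b=-3499/1932 c=0 d=-365/1932
  seg 1: a=2 b=-2297/966 c=-365/644 d=1553/5796
  seg 2: a=-3 b=2813/1932 c=297/161 d=-359/276
  seg 3: a=-1 b=1201/966 c=-1325/644 d=1325/3864
S(17/4) = -104731/41216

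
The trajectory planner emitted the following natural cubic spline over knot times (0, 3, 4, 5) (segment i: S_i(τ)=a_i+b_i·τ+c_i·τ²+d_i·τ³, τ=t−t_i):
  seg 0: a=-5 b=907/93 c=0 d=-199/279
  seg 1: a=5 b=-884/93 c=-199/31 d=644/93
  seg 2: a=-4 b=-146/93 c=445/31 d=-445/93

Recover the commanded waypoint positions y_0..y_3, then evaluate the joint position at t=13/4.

y_0=-5 y_1=5 y_2=-4 y_3=4
S(13/4) = 289/124

y_0 = S_0(0) = a_0 = -5
y_1 = S_1(0) = a_1 = 5
y_2 = S_2(0) = a_2 = -4
y_3 = S_2(1) = 4
t_q=13/4 is in segment 1 (τ=1/4); S_1(τ)=289/124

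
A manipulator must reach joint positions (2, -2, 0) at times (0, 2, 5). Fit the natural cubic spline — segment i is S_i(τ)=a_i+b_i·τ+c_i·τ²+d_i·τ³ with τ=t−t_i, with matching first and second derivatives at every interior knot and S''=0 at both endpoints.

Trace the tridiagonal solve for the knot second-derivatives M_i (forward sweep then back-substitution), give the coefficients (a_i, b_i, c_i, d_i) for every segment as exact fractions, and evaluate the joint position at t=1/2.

Δ: Δ0=-2, Δ1=2/3
row 1: diag=10, rhs=16; c'=3/10, d'=8/5
back: M1=8/5
M: M0=0, M1=8/5, M2=0
seg 0: a=2, c=M0/2=0, d=(M1−M0)/(6·2)=2/15, b=Δ0−h0·(2M0+M1)/6=-38/15
seg 1: a=-2, c=M1/2=4/5, d=(M2−M1)/(6·3)=-4/45, b=Δ1−h1·(2M1+M2)/6=-14/15
t_q=1/2 → seg 0, τ=1/2; S=2+-38/15·τ+0·τ²+2/15·τ³=3/4

  seg 0: a=2 b=-38/15 c=0 d=2/15
  seg 1: a=-2 b=-14/15 c=4/5 d=-4/45
S(1/2) = 3/4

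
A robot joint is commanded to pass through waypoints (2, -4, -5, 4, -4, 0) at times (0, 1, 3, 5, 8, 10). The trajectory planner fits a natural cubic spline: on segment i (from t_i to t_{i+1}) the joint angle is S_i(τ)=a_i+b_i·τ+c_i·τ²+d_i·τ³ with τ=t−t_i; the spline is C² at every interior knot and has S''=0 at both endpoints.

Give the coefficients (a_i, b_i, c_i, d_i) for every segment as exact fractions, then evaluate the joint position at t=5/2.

  seg 0: a=2 b=-37673/5646 c=0 d=3797/5646
  seg 1: a=-4 b=-13141/2823 c=3797/1882 d=677/22584
  seg 2: a=-5 b=21313/5646 c=8271/3764 d=-20719/22584
  seg 3: a=4 b=4391/2823 c=-3112/941 d=5363/8469
  seg 4: a=-4 b=-3358/2823 c=2251/941 d=-2251/5646
S(5/2) = -381931/60224

Δ: Δ0=-6, Δ1=-1/2, Δ2=9/2, Δ3=-8/3, Δ4=2
row 1: diag=6, rhs=33; c'=1/3, d'=11/2
row 2: denom=8−2·1/3=22/3; d'=(30−2·11/2)/(22/3)=57/22
row 3: denom=10−2·3/11=104/11; d'=(-43−2·57/22)/(104/11)=-265/52
row 4: denom=10−3·33/104=941/104; d'=(28−3·-265/52)/(941/104)=4502/941
back: M4=4502/941
back: M3=-265/52−33/104·4502/941=-6224/941
back: M2=57/22−3/11·-6224/941=8271/1882
back: M1=11/2−1/3·8271/1882=3797/941
M: M0=0, M1=3797/941, M2=8271/1882, M3=-6224/941, M4=4502/941, M5=0
seg 0: a=2, c=M0/2=0, d=(M1−M0)/(6·1)=3797/5646, b=Δ0−h0·(2M0+M1)/6=-37673/5646
seg 1: a=-4, c=M1/2=3797/1882, d=(M2−M1)/(6·2)=677/22584, b=Δ1−h1·(2M1+M2)/6=-13141/2823
seg 2: a=-5, c=M2/2=8271/3764, d=(M3−M2)/(6·2)=-20719/22584, b=Δ2−h2·(2M2+M3)/6=21313/5646
seg 3: a=4, c=M3/2=-3112/941, d=(M4−M3)/(6·3)=5363/8469, b=Δ3−h3·(2M3+M4)/6=4391/2823
seg 4: a=-4, c=M4/2=2251/941, d=(M5−M4)/(6·2)=-2251/5646, b=Δ4−h4·(2M4+M5)/6=-3358/2823
t_q=5/2 → seg 1, τ=3/2; S=-4+-13141/2823·τ+3797/1882·τ²+677/22584·τ³=-381931/60224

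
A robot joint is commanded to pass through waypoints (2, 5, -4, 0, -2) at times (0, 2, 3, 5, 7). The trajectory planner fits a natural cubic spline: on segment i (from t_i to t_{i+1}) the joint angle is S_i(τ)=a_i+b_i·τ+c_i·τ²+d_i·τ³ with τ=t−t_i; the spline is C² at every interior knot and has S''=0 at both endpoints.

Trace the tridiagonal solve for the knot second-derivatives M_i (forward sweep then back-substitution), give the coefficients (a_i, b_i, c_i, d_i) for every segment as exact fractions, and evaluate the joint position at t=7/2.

Δ: Δ0=3/2, Δ1=-9, Δ2=2, Δ3=-1
row 1: diag=6, rhs=-63; c'=1/6, d'=-21/2
row 2: denom=6−1·1/6=35/6; d'=(66−1·-21/2)/(35/6)=459/35
row 3: denom=8−2·12/35=256/35; d'=(-18−2·459/35)/(256/35)=-387/64
back: M3=-387/64
back: M2=459/35−12/35·-387/64=243/16
back: M1=-21/2−1/6·243/16=-417/32
M: M0=0, M1=-417/32, M2=243/16, M3=-387/64, M4=0
seg 0: a=2, c=M0/2=0, d=(M1−M0)/(6·2)=-139/128, b=Δ0−h0·(2M0+M1)/6=187/32
seg 1: a=5, c=M1/2=-417/64, d=(M2−M1)/(6·1)=301/64, b=Δ1−h1·(2M1+M2)/6=-115/16
seg 2: a=-4, c=M2/2=243/32, d=(M3−M2)/(6·2)=-453/256, b=Δ2−h2·(2M2+M3)/6=-391/64
seg 3: a=0, c=M3/2=-387/128, d=(M4−M3)/(6·2)=129/256, b=Δ3−h3·(2M3+M4)/6=97/32
t_q=7/2 → seg 2, τ=1/2; S=-4+-391/64·τ+243/32·τ²+-453/256·τ³=-11013/2048

  seg 0: a=2 b=187/32 c=0 d=-139/128
  seg 1: a=5 b=-115/16 c=-417/64 d=301/64
  seg 2: a=-4 b=-391/64 c=243/32 d=-453/256
  seg 3: a=0 b=97/32 c=-387/128 d=129/256
S(7/2) = -11013/2048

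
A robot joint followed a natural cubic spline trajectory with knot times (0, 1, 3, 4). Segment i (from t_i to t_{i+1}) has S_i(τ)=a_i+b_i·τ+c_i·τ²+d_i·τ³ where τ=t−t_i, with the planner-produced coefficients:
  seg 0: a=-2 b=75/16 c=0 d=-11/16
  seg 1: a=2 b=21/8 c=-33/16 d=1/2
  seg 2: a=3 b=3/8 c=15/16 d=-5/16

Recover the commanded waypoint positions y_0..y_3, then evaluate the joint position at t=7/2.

y_0=-2 y_1=2 y_2=3 y_3=4
S(7/2) = 433/128

y_0 = S_0(0) = a_0 = -2
y_1 = S_1(0) = a_1 = 2
y_2 = S_2(0) = a_2 = 3
y_3 = S_2(1) = 4
t_q=7/2 is in segment 2 (τ=1/2); S_2(τ)=433/128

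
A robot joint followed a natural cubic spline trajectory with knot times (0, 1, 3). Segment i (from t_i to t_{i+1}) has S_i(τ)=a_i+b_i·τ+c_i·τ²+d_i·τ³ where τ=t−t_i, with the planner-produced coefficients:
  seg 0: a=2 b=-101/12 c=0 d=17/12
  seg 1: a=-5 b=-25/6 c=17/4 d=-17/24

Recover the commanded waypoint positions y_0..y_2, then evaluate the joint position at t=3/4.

y_0 = S_0(0) = a_0 = 2
y_1 = S_1(0) = a_1 = -5
y_2 = S_1(2) = -2
t_q=3/4 is in segment 0 (τ=3/4); S_0(τ)=-951/256

y_0=2 y_1=-5 y_2=-2
S(3/4) = -951/256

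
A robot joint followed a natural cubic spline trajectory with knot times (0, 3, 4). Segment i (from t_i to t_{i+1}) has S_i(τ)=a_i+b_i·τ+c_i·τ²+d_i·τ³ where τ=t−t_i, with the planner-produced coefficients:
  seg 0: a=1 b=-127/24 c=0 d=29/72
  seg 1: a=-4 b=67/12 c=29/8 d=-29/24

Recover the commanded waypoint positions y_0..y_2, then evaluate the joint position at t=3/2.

y_0 = S_0(0) = a_0 = 1
y_1 = S_1(0) = a_1 = -4
y_2 = S_1(1) = 4
t_q=3/2 is in segment 0 (τ=3/2); S_0(τ)=-357/64

y_0=1 y_1=-4 y_2=4
S(3/2) = -357/64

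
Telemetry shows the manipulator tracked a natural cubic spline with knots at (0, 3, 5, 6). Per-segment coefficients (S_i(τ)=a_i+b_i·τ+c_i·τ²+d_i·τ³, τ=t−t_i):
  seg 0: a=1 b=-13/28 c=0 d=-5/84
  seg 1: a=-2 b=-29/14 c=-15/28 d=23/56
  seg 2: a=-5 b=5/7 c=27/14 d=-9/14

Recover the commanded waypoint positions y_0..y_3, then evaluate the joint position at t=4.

y_0 = S_0(0) = a_0 = 1
y_1 = S_1(0) = a_1 = -2
y_2 = S_2(0) = a_2 = -5
y_3 = S_2(1) = -3
t_q=4 is in segment 1 (τ=1); S_1(τ)=-235/56

y_0=1 y_1=-2 y_2=-5 y_3=-3
S(4) = -235/56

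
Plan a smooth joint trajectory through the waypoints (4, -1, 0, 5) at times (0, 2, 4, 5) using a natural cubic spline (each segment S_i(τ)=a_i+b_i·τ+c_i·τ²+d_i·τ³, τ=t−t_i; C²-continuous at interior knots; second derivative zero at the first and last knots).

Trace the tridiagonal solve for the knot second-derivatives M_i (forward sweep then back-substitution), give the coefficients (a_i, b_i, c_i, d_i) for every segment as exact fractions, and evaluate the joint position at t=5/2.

  seg 0: a=4 b=-32/11 c=0 d=9/88
  seg 1: a=-1 b=-37/22 c=27/44 d=21/88
  seg 2: a=0 b=40/11 c=45/22 d=-15/22
S(5/2) = -1167/704

Δ: Δ0=-5/2, Δ1=1/2, Δ2=5
row 1: diag=8, rhs=18; c'=1/4, d'=9/4
row 2: denom=6−2·1/4=11/2; d'=(27−2·9/4)/(11/2)=45/11
back: M2=45/11
back: M1=9/4−1/4·45/11=27/22
M: M0=0, M1=27/22, M2=45/11, M3=0
seg 0: a=4, c=M0/2=0, d=(M1−M0)/(6·2)=9/88, b=Δ0−h0·(2M0+M1)/6=-32/11
seg 1: a=-1, c=M1/2=27/44, d=(M2−M1)/(6·2)=21/88, b=Δ1−h1·(2M1+M2)/6=-37/22
seg 2: a=0, c=M2/2=45/22, d=(M3−M2)/(6·1)=-15/22, b=Δ2−h2·(2M2+M3)/6=40/11
t_q=5/2 → seg 1, τ=1/2; S=-1+-37/22·τ+27/44·τ²+21/88·τ³=-1167/704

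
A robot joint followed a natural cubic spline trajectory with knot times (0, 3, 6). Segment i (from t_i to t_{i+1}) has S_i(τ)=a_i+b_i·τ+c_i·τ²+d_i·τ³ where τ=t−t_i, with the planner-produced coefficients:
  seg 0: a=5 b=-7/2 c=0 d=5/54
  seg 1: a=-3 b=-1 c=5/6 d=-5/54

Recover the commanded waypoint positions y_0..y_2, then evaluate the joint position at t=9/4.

y_0 = S_0(0) = a_0 = 5
y_1 = S_1(0) = a_1 = -3
y_2 = S_1(3) = -1
t_q=9/4 is in segment 0 (τ=9/4); S_0(τ)=-233/128

y_0=5 y_1=-3 y_2=-1
S(9/4) = -233/128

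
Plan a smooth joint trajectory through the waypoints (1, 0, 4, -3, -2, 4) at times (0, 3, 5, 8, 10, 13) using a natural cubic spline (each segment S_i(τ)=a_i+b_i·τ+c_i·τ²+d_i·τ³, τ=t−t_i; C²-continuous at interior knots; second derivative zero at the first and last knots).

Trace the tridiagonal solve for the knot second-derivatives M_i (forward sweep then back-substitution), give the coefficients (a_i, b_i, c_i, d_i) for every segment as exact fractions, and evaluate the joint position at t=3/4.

  seg 0: a=1 b=-179/126 c=0 d=137/1134
  seg 1: a=0 b=116/63 c=137/126 d=-127/252
  seg 2: a=4 b=1/7 c=-122/63 d=10/27
  seg 3: a=-3 b=-31/21 c=88/63 d=-103/504
  seg 4: a=-2 b=209/126 c=43/252 d=-43/2268
S(3/4) = -13/896

Δ: Δ0=-1/3, Δ1=2, Δ2=-7/3, Δ3=1/2, Δ4=2
row 1: diag=10, rhs=14; c'=1/5, d'=7/5
row 2: denom=10−2·1/5=48/5; d'=(-26−2·7/5)/(48/5)=-3
row 3: denom=10−3·5/16=145/16; d'=(17−3·-3)/(145/16)=416/145
row 4: denom=10−2·32/145=1386/145; d'=(9−2·416/145)/(1386/145)=43/126
back: M4=43/126
back: M3=416/145−32/145·43/126=176/63
back: M2=-3−5/16·176/63=-244/63
back: M1=7/5−1/5·-244/63=137/63
M: M0=0, M1=137/63, M2=-244/63, M3=176/63, M4=43/126, M5=0
seg 0: a=1, c=M0/2=0, d=(M1−M0)/(6·3)=137/1134, b=Δ0−h0·(2M0+M1)/6=-179/126
seg 1: a=0, c=M1/2=137/126, d=(M2−M1)/(6·2)=-127/252, b=Δ1−h1·(2M1+M2)/6=116/63
seg 2: a=4, c=M2/2=-122/63, d=(M3−M2)/(6·3)=10/27, b=Δ2−h2·(2M2+M3)/6=1/7
seg 3: a=-3, c=M3/2=88/63, d=(M4−M3)/(6·2)=-103/504, b=Δ3−h3·(2M3+M4)/6=-31/21
seg 4: a=-2, c=M4/2=43/252, d=(M5−M4)/(6·3)=-43/2268, b=Δ4−h4·(2M4+M5)/6=209/126
t_q=3/4 → seg 0, τ=3/4; S=1+-179/126·τ+0·τ²+137/1134·τ³=-13/896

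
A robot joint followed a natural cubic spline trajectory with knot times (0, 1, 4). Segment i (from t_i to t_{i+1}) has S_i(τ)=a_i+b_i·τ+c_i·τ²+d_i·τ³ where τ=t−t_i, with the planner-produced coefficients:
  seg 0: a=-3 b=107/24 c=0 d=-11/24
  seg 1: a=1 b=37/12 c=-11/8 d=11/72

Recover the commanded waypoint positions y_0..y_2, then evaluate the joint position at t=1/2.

y_0 = S_0(0) = a_0 = -3
y_1 = S_1(0) = a_1 = 1
y_2 = S_1(3) = 2
t_q=1/2 is in segment 0 (τ=1/2); S_0(τ)=-53/64

y_0=-3 y_1=1 y_2=2
S(1/2) = -53/64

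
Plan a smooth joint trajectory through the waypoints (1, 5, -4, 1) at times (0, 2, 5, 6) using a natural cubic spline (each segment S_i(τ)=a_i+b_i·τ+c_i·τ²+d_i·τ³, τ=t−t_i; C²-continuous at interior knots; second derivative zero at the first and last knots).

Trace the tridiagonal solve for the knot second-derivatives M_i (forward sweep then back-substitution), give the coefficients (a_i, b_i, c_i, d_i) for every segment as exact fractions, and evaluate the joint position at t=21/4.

  seg 0: a=1 b=270/71 c=0 d=-32/71
  seg 1: a=5 b=-114/71 c=-192/71 d=53/71
  seg 2: a=-4 b=165/71 c=285/71 d=-95/71
S(21/4) = -14491/4544

Δ: Δ0=2, Δ1=-3, Δ2=5
row 1: diag=10, rhs=-30; c'=3/10, d'=-3
row 2: denom=8−3·3/10=71/10; d'=(48−3·-3)/(71/10)=570/71
back: M2=570/71
back: M1=-3−3/10·570/71=-384/71
M: M0=0, M1=-384/71, M2=570/71, M3=0
seg 0: a=1, c=M0/2=0, d=(M1−M0)/(6·2)=-32/71, b=Δ0−h0·(2M0+M1)/6=270/71
seg 1: a=5, c=M1/2=-192/71, d=(M2−M1)/(6·3)=53/71, b=Δ1−h1·(2M1+M2)/6=-114/71
seg 2: a=-4, c=M2/2=285/71, d=(M3−M2)/(6·1)=-95/71, b=Δ2−h2·(2M2+M3)/6=165/71
t_q=21/4 → seg 2, τ=1/4; S=-4+165/71·τ+285/71·τ²+-95/71·τ³=-14491/4544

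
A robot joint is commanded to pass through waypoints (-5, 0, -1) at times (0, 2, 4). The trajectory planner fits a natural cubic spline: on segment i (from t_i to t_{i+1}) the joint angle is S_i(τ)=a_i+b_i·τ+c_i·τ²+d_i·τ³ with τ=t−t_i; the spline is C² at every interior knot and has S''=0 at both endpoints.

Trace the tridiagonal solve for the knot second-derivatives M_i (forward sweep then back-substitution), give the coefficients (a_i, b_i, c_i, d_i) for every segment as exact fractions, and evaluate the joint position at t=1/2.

  seg 0: a=-5 b=13/4 c=0 d=-3/16
  seg 1: a=0 b=1 c=-9/8 d=3/16
S(1/2) = -435/128

Δ: Δ0=5/2, Δ1=-1/2
row 1: diag=8, rhs=-18; c'=1/4, d'=-9/4
back: M1=-9/4
M: M0=0, M1=-9/4, M2=0
seg 0: a=-5, c=M0/2=0, d=(M1−M0)/(6·2)=-3/16, b=Δ0−h0·(2M0+M1)/6=13/4
seg 1: a=0, c=M1/2=-9/8, d=(M2−M1)/(6·2)=3/16, b=Δ1−h1·(2M1+M2)/6=1
t_q=1/2 → seg 0, τ=1/2; S=-5+13/4·τ+0·τ²+-3/16·τ³=-435/128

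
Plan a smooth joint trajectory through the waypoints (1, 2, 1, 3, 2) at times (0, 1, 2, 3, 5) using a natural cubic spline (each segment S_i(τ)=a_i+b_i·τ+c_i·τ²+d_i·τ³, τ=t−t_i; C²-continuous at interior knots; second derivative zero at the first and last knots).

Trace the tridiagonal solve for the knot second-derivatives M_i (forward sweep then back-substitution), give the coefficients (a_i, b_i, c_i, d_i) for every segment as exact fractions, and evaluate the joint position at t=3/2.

Δ: Δ0=1, Δ1=-1, Δ2=2, Δ3=-1/2
row 1: diag=4, rhs=-12; c'=1/4, d'=-3
row 2: denom=4−1·1/4=15/4; d'=(18−1·-3)/(15/4)=28/5
row 3: denom=6−1·4/15=86/15; d'=(-15−1·28/5)/(86/15)=-309/86
back: M3=-309/86
back: M2=28/5−4/15·-309/86=282/43
back: M1=-3−1/4·282/43=-399/86
M: M0=0, M1=-399/86, M2=282/43, M3=-309/86, M4=0
seg 0: a=1, c=M0/2=0, d=(M1−M0)/(6·1)=-133/172, b=Δ0−h0·(2M0+M1)/6=305/172
seg 1: a=2, c=M1/2=-399/172, d=(M2−M1)/(6·1)=321/172, b=Δ1−h1·(2M1+M2)/6=-47/86
seg 2: a=1, c=M2/2=141/43, d=(M3−M2)/(6·1)=-291/172, b=Δ2−h2·(2M2+M3)/6=71/172
seg 3: a=3, c=M3/2=-309/172, d=(M4−M3)/(6·2)=103/344, b=Δ3−h3·(2M3+M4)/6=163/86
t_q=3/2 → seg 1, τ=1/2; S=2+-47/86·τ+-399/172·τ²+321/172·τ³=1899/1376

  seg 0: a=1 b=305/172 c=0 d=-133/172
  seg 1: a=2 b=-47/86 c=-399/172 d=321/172
  seg 2: a=1 b=71/172 c=141/43 d=-291/172
  seg 3: a=3 b=163/86 c=-309/172 d=103/344
S(3/2) = 1899/1376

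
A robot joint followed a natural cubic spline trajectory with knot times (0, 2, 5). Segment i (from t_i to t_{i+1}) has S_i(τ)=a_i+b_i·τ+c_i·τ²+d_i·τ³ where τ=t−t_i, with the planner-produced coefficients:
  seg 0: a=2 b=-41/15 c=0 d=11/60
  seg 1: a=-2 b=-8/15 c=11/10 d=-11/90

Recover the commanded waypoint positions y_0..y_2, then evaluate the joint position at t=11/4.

y_0=2 y_1=-2 y_2=3
S(11/4) = -1173/640

y_0 = S_0(0) = a_0 = 2
y_1 = S_1(0) = a_1 = -2
y_2 = S_1(3) = 3
t_q=11/4 is in segment 1 (τ=3/4); S_1(τ)=-1173/640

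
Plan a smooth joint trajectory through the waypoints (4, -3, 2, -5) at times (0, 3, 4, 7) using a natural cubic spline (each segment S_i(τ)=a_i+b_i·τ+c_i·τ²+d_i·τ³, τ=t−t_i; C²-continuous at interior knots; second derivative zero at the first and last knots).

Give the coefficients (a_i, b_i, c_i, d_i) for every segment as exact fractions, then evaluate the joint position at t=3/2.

  seg 0: a=4 b=-115/21 c=0 d=22/63
  seg 1: a=-3 b=83/21 c=22/7 d=-44/21
  seg 2: a=2 b=83/21 c=-22/7 d=22/63
S(3/2) = -85/28

Δ: Δ0=-7/3, Δ1=5, Δ2=-7/3
row 1: diag=8, rhs=44; c'=1/8, d'=11/2
row 2: denom=8−1·1/8=63/8; d'=(-44−1·11/2)/(63/8)=-44/7
back: M2=-44/7
back: M1=11/2−1/8·-44/7=44/7
M: M0=0, M1=44/7, M2=-44/7, M3=0
seg 0: a=4, c=M0/2=0, d=(M1−M0)/(6·3)=22/63, b=Δ0−h0·(2M0+M1)/6=-115/21
seg 1: a=-3, c=M1/2=22/7, d=(M2−M1)/(6·1)=-44/21, b=Δ1−h1·(2M1+M2)/6=83/21
seg 2: a=2, c=M2/2=-22/7, d=(M3−M2)/(6·3)=22/63, b=Δ2−h2·(2M2+M3)/6=83/21
t_q=3/2 → seg 0, τ=3/2; S=4+-115/21·τ+0·τ²+22/63·τ³=-85/28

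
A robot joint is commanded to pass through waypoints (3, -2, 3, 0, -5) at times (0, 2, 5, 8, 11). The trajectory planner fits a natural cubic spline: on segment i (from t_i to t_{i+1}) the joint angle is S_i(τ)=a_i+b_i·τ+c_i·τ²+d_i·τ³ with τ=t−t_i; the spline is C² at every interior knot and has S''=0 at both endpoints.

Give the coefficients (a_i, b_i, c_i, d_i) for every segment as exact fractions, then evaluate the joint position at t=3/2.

Δ: Δ0=-5/2, Δ1=5/3, Δ2=-1, Δ3=-5/3
row 1: diag=10, rhs=25; c'=3/10, d'=5/2
row 2: denom=12−3·3/10=111/10; d'=(-16−3·5/2)/(111/10)=-235/111
row 3: denom=12−3·10/37=414/37; d'=(-4−3·-235/111)/(414/37)=29/138
back: M3=29/138
back: M2=-235/111−10/37·29/138=-50/23
back: M1=5/2−3/10·-50/23=145/46
M: M0=0, M1=145/46, M2=-50/23, M3=29/138, M4=0
seg 0: a=3, c=M0/2=0, d=(M1−M0)/(6·2)=145/552, b=Δ0−h0·(2M0+M1)/6=-245/69
seg 1: a=-2, c=M1/2=145/92, d=(M2−M1)/(6·3)=-245/828, b=Δ1−h1·(2M1+M2)/6=-55/138
seg 2: a=3, c=M2/2=-25/23, d=(M3−M2)/(6·3)=329/2484, b=Δ2−h2·(2M2+M3)/6=295/276
seg 3: a=0, c=M3/2=29/276, d=(M4−M3)/(6·3)=-29/2484, b=Δ3−h3·(2M3+M4)/6=-259/138
t_q=3/2 → seg 0, τ=3/2; S=3+-245/69·τ+0·τ²+145/552·τ³=-2119/1472

  seg 0: a=3 b=-245/69 c=0 d=145/552
  seg 1: a=-2 b=-55/138 c=145/92 d=-245/828
  seg 2: a=3 b=295/276 c=-25/23 d=329/2484
  seg 3: a=0 b=-259/138 c=29/276 d=-29/2484
S(3/2) = -2119/1472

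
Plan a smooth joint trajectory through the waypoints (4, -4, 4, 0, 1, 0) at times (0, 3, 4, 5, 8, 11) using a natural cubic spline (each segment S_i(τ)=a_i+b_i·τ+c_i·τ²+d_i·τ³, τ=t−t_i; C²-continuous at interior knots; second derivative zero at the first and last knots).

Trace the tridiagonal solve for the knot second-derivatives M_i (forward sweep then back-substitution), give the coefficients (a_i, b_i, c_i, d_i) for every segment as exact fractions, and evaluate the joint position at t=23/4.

Δ: Δ0=-8/3, Δ1=8, Δ2=-4, Δ3=1/3, Δ4=-1/3
row 1: diag=8, rhs=64; c'=1/8, d'=8
row 2: denom=4−1·1/8=31/8; d'=(-72−1·8)/(31/8)=-640/31
row 3: denom=8−1·8/31=240/31; d'=(26−1·-640/31)/(240/31)=241/40
row 4: denom=12−3·31/80=867/80; d'=(-4−3·241/40)/(867/80)=-1766/867
back: M4=-1766/867
back: M3=241/40−31/80·-1766/867=5908/867
back: M2=-640/31−8/31·5908/867=-19424/867
back: M1=8−1/8·-19424/867=9364/867
M: M0=0, M1=9364/867, M2=-19424/867, M3=5908/867, M4=-1766/867, M5=0
seg 0: a=4, c=M0/2=0, d=(M1−M0)/(6·3)=4682/7803, b=Δ0−h0·(2M0+M1)/6=-6994/867
seg 1: a=-4, c=M1/2=4682/867, d=(M2−M1)/(6·1)=-4798/867, b=Δ1−h1·(2M1+M2)/6=7052/867
seg 2: a=4, c=M2/2=-9712/867, d=(M3−M2)/(6·1)=4222/867, b=Δ2−h2·(2M2+M3)/6=674/289
seg 3: a=0, c=M3/2=2954/867, d=(M4−M3)/(6·3)=-1279/2601, b=Δ3−h3·(2M3+M4)/6=-4736/867
seg 4: a=1, c=M4/2=-883/867, d=(M5−M4)/(6·3)=883/7803, b=Δ4−h4·(2M4+M5)/6=1477/867
t_q=23/4 → seg 3, τ=3/4; S=0+-4736/867·τ+2954/867·τ²+-1279/2601·τ³=-44165/18496

  seg 0: a=4 b=-6994/867 c=0 d=4682/7803
  seg 1: a=-4 b=7052/867 c=4682/867 d=-4798/867
  seg 2: a=4 b=674/289 c=-9712/867 d=4222/867
  seg 3: a=0 b=-4736/867 c=2954/867 d=-1279/2601
  seg 4: a=1 b=1477/867 c=-883/867 d=883/7803
S(23/4) = -44165/18496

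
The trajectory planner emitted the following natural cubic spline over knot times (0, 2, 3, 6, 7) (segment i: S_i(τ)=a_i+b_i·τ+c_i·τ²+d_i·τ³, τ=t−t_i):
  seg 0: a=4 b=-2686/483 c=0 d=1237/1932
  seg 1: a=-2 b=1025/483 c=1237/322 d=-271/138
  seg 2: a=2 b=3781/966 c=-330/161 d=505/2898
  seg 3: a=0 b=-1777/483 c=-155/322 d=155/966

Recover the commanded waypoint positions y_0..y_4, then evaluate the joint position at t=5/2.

y_0=4 y_1=-2 y_2=2 y_3=0 y_4=-4
S(5/2) = -577/2576

y_0 = S_0(0) = a_0 = 4
y_1 = S_1(0) = a_1 = -2
y_2 = S_2(0) = a_2 = 2
y_3 = S_3(0) = a_3 = 0
y_4 = S_3(1) = -4
t_q=5/2 is in segment 1 (τ=1/2); S_1(τ)=-577/2576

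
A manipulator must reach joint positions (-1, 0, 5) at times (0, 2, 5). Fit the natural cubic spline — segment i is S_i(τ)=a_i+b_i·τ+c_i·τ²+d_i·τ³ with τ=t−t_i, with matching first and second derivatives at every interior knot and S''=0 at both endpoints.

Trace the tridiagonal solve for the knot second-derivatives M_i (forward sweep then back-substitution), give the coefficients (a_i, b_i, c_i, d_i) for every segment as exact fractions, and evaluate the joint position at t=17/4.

  seg 0: a=-1 b=4/15 c=0 d=7/120
  seg 1: a=0 b=29/30 c=7/20 d=-7/180
S(17/4) = 897/256

Δ: Δ0=1/2, Δ1=5/3
row 1: diag=10, rhs=7; c'=3/10, d'=7/10
back: M1=7/10
M: M0=0, M1=7/10, M2=0
seg 0: a=-1, c=M0/2=0, d=(M1−M0)/(6·2)=7/120, b=Δ0−h0·(2M0+M1)/6=4/15
seg 1: a=0, c=M1/2=7/20, d=(M2−M1)/(6·3)=-7/180, b=Δ1−h1·(2M1+M2)/6=29/30
t_q=17/4 → seg 1, τ=9/4; S=0+29/30·τ+7/20·τ²+-7/180·τ³=897/256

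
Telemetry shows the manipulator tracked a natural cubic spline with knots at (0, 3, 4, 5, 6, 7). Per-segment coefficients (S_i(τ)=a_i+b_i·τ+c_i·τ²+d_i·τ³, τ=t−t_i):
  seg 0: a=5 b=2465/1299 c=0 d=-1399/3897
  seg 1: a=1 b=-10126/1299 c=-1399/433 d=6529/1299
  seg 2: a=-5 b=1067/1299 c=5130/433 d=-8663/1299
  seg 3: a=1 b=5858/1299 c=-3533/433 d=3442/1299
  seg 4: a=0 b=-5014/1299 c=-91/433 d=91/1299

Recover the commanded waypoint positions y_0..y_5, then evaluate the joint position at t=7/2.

y_0 = S_0(0) = a_0 = 5
y_1 = S_1(0) = a_1 = 1
y_2 = S_2(0) = a_2 = -5
y_3 = S_3(0) = a_3 = 1
y_4 = S_4(0) = a_4 = 0
y_5 = S_4(1) = -4
t_q=7/2 is in segment 1 (τ=1/2); S_1(τ)=-10659/3464

y_0=5 y_1=1 y_2=-5 y_3=1 y_4=0 y_5=-4
S(7/2) = -10659/3464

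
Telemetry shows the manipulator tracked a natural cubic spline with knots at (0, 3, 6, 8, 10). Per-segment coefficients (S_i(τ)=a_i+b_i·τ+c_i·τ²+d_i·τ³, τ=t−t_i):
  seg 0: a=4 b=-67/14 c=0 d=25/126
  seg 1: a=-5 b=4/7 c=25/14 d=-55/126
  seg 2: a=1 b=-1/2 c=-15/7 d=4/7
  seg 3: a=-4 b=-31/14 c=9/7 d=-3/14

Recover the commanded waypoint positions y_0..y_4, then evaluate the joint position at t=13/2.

y_0 = S_0(0) = a_0 = 4
y_1 = S_1(0) = a_1 = -5
y_2 = S_2(0) = a_2 = 1
y_3 = S_3(0) = a_3 = -4
y_4 = S_3(2) = -5
t_q=13/2 is in segment 2 (τ=1/2); S_2(τ)=2/7

y_0=4 y_1=-5 y_2=1 y_3=-4 y_4=-5
S(13/2) = 2/7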